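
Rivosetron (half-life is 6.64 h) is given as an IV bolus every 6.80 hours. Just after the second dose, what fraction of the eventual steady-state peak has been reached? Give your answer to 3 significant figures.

k = ln 2 / 6.64 = 0.1044 h⁻¹
f_n = 1 − e^(−nkτ) = 1 − e^(−2 × 0.1044 × 6.80) = 1 − e^(−1.420) = 1 − 0.2418 ≈ 0.758

0.758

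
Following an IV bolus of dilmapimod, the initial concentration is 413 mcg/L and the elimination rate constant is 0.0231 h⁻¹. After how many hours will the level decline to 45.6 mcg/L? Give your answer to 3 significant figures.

95.4 hours

C(t) = C₀ e^(−kt)  ⇒  t = ln(C₀/C) / k
t = ln(413/45.6) / 0.02310 = 2.204 / 0.02310 ≈ 95.4 hours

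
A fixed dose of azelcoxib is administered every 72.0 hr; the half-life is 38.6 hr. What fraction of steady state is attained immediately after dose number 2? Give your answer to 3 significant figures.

0.925

k = ln 2 / 38.6 = 0.01796 hr⁻¹
f_n = 1 − e^(−nkτ) = 1 − e^(−2 × 0.01796 × 72.0) = 1 − e^(−2.586) = 1 − 0.07533 ≈ 0.925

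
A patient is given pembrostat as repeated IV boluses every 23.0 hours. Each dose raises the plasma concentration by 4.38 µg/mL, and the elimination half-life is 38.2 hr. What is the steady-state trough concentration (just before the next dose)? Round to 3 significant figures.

k = ln 2 / 38.2 = 0.01815 hr⁻¹
Fraction remaining after one interval: e^(−kτ) = e^(−0.01815 × 23.0) = 0.6588
R = 1 / (1 − 0.6588) = 2.931
Css,max = 4.38 × 2.931 = 12.84 µg/mL
Css,min = Css,max × e^(−kτ) = 12.84 × 0.6588 ≈ 8.46 µg/mL

8.46 µg/mL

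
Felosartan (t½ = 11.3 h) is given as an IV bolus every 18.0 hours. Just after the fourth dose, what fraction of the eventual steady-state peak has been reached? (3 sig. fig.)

0.988

k = ln 2 / 11.3 = 0.06134 h⁻¹
f_n = 1 − e^(−nkτ) = 1 − e^(−4 × 0.06134 × 18.0) = 1 − e^(−4.417) = 1 − 0.01208 ≈ 0.988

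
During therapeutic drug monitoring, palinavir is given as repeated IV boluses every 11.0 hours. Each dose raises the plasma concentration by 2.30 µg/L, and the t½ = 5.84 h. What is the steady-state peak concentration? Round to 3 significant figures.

k = ln 2 / 5.84 = 0.1187 h⁻¹
Fraction remaining after one interval: e^(−kτ) = e^(−0.1187 × 11.0) = 0.2710
R = 1 / (1 − 0.2710) = 1.372
Css,max = 2.30 × 1.372 ≈ 3.16 µg/L

3.16 µg/L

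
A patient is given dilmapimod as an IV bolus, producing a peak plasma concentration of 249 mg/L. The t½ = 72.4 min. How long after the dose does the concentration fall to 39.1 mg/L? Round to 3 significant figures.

k = ln 2 / 72.4 = 0.009574 min⁻¹
C(t) = C₀ e^(−kt)  ⇒  t = ln(C₀/C) / k
t = ln(249/39.1) / 0.009574 = 1.851 / 0.009574 ≈ 193 minutes

193 minutes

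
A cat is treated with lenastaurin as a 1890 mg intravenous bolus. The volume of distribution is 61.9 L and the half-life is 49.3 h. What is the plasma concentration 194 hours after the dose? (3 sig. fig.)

C₀ = dose / V = 1890 / 61.9 = 30.53 µg/mL
k = ln 2 / 49.3 = 0.01406 h⁻¹
C(t) = C₀ e^(−kt) = 30.53 × e^(−0.01406 × 194) = 30.53 × e^(−2.728) = 30.53 × 0.06538 ≈ 2.00 µg/mL

2.00 µg/mL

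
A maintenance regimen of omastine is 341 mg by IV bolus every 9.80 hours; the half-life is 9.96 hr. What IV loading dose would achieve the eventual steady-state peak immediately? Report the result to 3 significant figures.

k = ln 2 / 9.96 = 0.06959 hr⁻¹
Accumulation ratio R = 1 / (1 − e^(−kτ)) = 1 / (1 − e^(−0.06959×9.80)) = 1 / (1 − 0.5056) = 2.023
Loading dose = maintenance dose × R = 341 × 2.023 ≈ 690 mg

690 mg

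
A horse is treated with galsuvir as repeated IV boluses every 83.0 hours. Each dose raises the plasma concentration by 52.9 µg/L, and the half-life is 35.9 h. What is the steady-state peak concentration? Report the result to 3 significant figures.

66.2 µg/L

k = ln 2 / 35.9 = 0.01931 h⁻¹
Fraction remaining after one interval: e^(−kτ) = e^(−0.01931 × 83.0) = 0.2014
R = 1 / (1 − 0.2014) = 1.252
Css,max = 52.9 × 1.252 ≈ 66.2 µg/L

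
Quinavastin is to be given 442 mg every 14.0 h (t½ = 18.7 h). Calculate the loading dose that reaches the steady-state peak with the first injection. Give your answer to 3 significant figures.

k = ln 2 / 18.7 = 0.03707 h⁻¹
Accumulation ratio R = 1 / (1 − e^(−kτ)) = 1 / (1 − e^(−0.03707×14.0)) = 1 / (1 − 0.5952) = 2.470
Loading dose = maintenance dose × R = 442 × 2.470 ≈ 1090 mg

1090 mg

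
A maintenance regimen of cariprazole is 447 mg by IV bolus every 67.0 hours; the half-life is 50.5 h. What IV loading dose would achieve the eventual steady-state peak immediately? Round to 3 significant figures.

k = ln 2 / 50.5 = 0.01373 h⁻¹
Accumulation ratio R = 1 / (1 − e^(−kτ)) = 1 / (1 − e^(−0.01373×67.0)) = 1 / (1 − 0.3987) = 1.663
Loading dose = maintenance dose × R = 447 × 1.663 ≈ 743 mg

743 mg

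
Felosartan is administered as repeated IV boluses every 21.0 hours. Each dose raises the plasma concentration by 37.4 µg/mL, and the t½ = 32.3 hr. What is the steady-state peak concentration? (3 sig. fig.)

k = ln 2 / 32.3 = 0.02146 hr⁻¹
Fraction remaining after one interval: e^(−kτ) = e^(−0.02146 × 21.0) = 0.6372
R = 1 / (1 − 0.6372) = 2.756
Css,max = 37.4 × 2.756 ≈ 103 µg/mL

103 µg/mL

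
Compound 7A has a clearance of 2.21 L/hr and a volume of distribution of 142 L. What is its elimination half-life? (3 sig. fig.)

k = CL / V = 2.21 / 142 = 0.01556 hr⁻¹
t½ = ln 2 / k = ln 2 / 0.01556 ≈ 44.5 hours

44.5 hours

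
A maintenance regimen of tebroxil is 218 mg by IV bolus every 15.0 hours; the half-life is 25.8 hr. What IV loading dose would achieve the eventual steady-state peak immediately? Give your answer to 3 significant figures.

k = ln 2 / 25.8 = 0.02687 hr⁻¹
Accumulation ratio R = 1 / (1 − e^(−kτ)) = 1 / (1 − e^(−0.02687×15.0)) = 1 / (1 − 0.6683) = 3.015
Loading dose = maintenance dose × R = 218 × 3.015 ≈ 657 mg

657 mg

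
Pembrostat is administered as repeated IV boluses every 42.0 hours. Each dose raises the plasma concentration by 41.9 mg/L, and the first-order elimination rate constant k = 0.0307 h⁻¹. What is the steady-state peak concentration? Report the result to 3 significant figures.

57.8 mg/L

Fraction remaining after one interval: e^(−kτ) = e^(−0.03070 × 42.0) = 0.2754
R = 1 / (1 − 0.2754) = 1.380
Css,max = 41.9 × 1.380 ≈ 57.8 mg/L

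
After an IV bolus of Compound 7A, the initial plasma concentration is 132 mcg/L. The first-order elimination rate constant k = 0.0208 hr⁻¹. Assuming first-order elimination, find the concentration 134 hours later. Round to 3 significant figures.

C(t) = C₀ e^(−kt) = 132 × e^(−0.02080 × 134) = 132 × e^(−2.787) = 132 × 0.06159 ≈ 8.13 mcg/L

8.13 mcg/L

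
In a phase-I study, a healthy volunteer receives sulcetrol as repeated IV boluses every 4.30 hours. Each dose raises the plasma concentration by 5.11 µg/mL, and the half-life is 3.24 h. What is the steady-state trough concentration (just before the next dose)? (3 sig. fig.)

k = ln 2 / 3.24 = 0.2139 h⁻¹
Fraction remaining after one interval: e^(−kτ) = e^(−0.2139 × 4.30) = 0.3986
R = 1 / (1 − 0.3986) = 1.663
Css,max = 5.11 × 1.663 = 8.496 µg/mL
Css,min = Css,max × e^(−kτ) = 8.496 × 0.3986 ≈ 3.39 µg/mL

3.39 µg/mL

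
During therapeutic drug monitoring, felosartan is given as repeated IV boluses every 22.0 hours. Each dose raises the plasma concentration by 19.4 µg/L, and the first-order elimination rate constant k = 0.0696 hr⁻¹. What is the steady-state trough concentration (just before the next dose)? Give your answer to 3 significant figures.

Fraction remaining after one interval: e^(−kτ) = e^(−0.06960 × 22.0) = 0.2163
R = 1 / (1 − 0.2163) = 1.276
Css,max = 19.4 × 1.276 = 24.75 µg/L
Css,min = Css,max × e^(−kτ) = 24.75 × 0.2163 ≈ 5.35 µg/L

5.35 µg/L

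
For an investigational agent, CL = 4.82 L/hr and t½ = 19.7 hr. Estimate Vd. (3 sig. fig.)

137 L

k = ln 2 / t½ = ln 2 / 19.7 = 0.03519 hr⁻¹
V = CL / k = 4.82 / 0.03519 ≈ 137 L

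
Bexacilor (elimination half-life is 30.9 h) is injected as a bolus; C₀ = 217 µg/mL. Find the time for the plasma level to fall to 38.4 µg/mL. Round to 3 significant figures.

k = ln 2 / 30.9 = 0.02243 h⁻¹
C(t) = C₀ e^(−kt)  ⇒  t = ln(C₀/C) / k
t = ln(217/38.4) / 0.02243 = 1.732 / 0.02243 ≈ 77.2 hours

77.2 hours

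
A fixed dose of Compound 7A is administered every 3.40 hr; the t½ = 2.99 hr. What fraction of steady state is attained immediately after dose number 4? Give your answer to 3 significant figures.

0.957

k = ln 2 / 2.99 = 0.2318 hr⁻¹
f_n = 1 − e^(−nkτ) = 1 − e^(−4 × 0.2318 × 3.40) = 1 − e^(−3.153) = 1 − 0.04273 ≈ 0.957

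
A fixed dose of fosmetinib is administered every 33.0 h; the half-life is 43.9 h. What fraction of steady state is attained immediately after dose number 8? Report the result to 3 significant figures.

0.985

k = ln 2 / 43.9 = 0.01579 h⁻¹
f_n = 1 − e^(−nkτ) = 1 − e^(−8 × 0.01579 × 33.0) = 1 − e^(−4.168) = 1 − 0.01548 ≈ 0.985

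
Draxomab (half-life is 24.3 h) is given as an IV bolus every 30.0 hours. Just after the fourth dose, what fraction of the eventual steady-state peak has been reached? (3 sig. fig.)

0.967

k = ln 2 / 24.3 = 0.02852 h⁻¹
f_n = 1 − e^(−nkτ) = 1 − e^(−4 × 0.02852 × 30.0) = 1 − e^(−3.423) = 1 − 0.03262 ≈ 0.967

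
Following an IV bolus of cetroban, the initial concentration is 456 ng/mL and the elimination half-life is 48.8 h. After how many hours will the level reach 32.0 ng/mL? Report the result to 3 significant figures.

187 hours

k = ln 2 / 48.8 = 0.01420 h⁻¹
C(t) = C₀ e^(−kt)  ⇒  t = ln(C₀/C) / k
t = ln(456/32.0) / 0.01420 = 2.657 / 0.01420 ≈ 187 hours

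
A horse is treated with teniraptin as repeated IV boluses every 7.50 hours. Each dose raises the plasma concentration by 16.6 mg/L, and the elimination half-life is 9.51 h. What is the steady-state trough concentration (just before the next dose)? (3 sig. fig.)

k = ln 2 / 9.51 = 0.07289 h⁻¹
Fraction remaining after one interval: e^(−kτ) = e^(−0.07289 × 7.50) = 0.5789
R = 1 / (1 − 0.5789) = 2.375
Css,max = 16.6 × 2.375 = 39.42 mg/L
Css,min = Css,max × e^(−kτ) = 39.42 × 0.5789 ≈ 22.8 mg/L

22.8 mg/L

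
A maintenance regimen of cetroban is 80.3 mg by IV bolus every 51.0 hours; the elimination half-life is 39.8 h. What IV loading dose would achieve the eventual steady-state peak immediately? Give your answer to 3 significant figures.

136 mg

k = ln 2 / 39.8 = 0.01742 h⁻¹
Accumulation ratio R = 1 / (1 − e^(−kτ)) = 1 / (1 − e^(−0.01742×51.0)) = 1 / (1 − 0.4114) = 1.699
Loading dose = maintenance dose × R = 80.3 × 1.699 ≈ 136 mg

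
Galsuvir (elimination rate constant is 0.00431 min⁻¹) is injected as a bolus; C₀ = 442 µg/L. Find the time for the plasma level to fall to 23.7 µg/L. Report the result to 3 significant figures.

679 minutes

C(t) = C₀ e^(−kt)  ⇒  t = ln(C₀/C) / k
t = ln(442/23.7) / 0.004310 = 2.926 / 0.004310 ≈ 679 minutes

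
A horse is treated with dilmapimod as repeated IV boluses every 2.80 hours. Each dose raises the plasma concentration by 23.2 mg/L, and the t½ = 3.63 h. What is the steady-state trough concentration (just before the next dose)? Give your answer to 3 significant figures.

32.8 mg/L

k = ln 2 / 3.63 = 0.1909 h⁻¹
Fraction remaining after one interval: e^(−kτ) = e^(−0.1909 × 2.80) = 0.5859
R = 1 / (1 − 0.5859) = 2.415
Css,max = 23.2 × 2.415 = 56.02 mg/L
Css,min = Css,max × e^(−kτ) = 56.02 × 0.5859 ≈ 32.8 mg/L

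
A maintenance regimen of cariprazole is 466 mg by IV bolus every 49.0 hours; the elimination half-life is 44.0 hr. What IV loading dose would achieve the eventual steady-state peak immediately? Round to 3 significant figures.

k = ln 2 / 44.0 = 0.01575 hr⁻¹
Accumulation ratio R = 1 / (1 − e^(−kτ)) = 1 / (1 − e^(−0.01575×49.0)) = 1 / (1 − 0.4621) = 1.859
Loading dose = maintenance dose × R = 466 × 1.859 ≈ 866 mg

866 mg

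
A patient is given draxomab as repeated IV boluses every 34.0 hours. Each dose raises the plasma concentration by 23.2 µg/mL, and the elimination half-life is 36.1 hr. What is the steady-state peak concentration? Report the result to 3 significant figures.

k = ln 2 / 36.1 = 0.01920 hr⁻¹
Fraction remaining after one interval: e^(−kτ) = e^(−0.01920 × 34.0) = 0.5206
R = 1 / (1 − 0.5206) = 2.086
Css,max = 23.2 × 2.086 ≈ 48.4 µg/mL

48.4 µg/mL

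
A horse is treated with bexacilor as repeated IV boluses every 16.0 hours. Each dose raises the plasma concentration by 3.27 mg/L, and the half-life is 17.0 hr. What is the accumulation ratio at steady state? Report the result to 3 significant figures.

2.09

k = ln 2 / 17.0 = 0.04077 hr⁻¹
Fraction remaining after one interval: e^(−kτ) = e^(−0.04077 × 16.0) = 0.5208
R = 1 / (1 − 0.5208) = 1 / 0.4792 ≈ 2.09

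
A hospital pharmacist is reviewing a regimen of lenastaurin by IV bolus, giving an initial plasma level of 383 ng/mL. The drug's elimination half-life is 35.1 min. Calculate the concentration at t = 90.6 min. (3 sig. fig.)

64.0 ng/mL

k = ln 2 / 35.1 = 0.01975 min⁻¹
90.6 min is 2.581 half-lives, so C = 383 × (1/2)^2.581 = 383 × 0.1671 ≈ 64.0 ng/mL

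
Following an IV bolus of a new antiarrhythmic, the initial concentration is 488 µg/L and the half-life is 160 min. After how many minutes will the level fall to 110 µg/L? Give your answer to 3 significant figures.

344 minutes

k = ln 2 / 160 = 0.004332 min⁻¹
C(t) = C₀ e^(−kt)  ⇒  t = ln(C₀/C) / k
t = ln(488/110) / 0.004332 = 1.490 / 0.004332 ≈ 344 minutes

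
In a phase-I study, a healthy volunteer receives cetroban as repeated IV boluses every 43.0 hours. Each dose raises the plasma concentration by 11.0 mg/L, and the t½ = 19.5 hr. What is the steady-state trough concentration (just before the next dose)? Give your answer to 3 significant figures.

k = ln 2 / 19.5 = 0.03555 hr⁻¹
Fraction remaining after one interval: e^(−kτ) = e^(−0.03555 × 43.0) = 0.2169
R = 1 / (1 − 0.2169) = 1.277
Css,max = 11.0 × 1.277 = 14.05 mg/L
Css,min = Css,max × e^(−kτ) = 14.05 × 0.2169 ≈ 3.05 mg/L

3.05 mg/L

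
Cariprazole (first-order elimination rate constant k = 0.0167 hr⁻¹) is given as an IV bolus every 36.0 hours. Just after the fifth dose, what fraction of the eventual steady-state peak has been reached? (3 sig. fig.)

f_n = 1 − e^(−nkτ) = 1 − e^(−5 × 0.01670 × 36.0) = 1 − e^(−3.006) = 1 − 0.04949 ≈ 0.951

0.951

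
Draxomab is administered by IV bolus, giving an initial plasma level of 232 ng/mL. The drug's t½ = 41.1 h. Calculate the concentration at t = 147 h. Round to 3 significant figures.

k = ln 2 / 41.1 = 0.01686 h⁻¹
C(t) = C₀ e^(−kt) = 232 × e^(−0.01686 × 147) = 232 × e^(−2.479) = 232 × 0.08382 ≈ 19.4 ng/mL

19.4 ng/mL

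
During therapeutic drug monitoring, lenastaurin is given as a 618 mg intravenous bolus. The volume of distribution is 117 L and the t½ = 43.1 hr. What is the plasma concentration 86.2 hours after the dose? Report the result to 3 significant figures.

C₀ = dose / V = 618 / 117 = 5.282 mg/L
k = ln 2 / 43.1 = 0.01608 hr⁻¹
C(t) = C₀ e^(−kt) = 5.282 × e^(−0.01608 × 86.2) = 5.282 × e^(−1.386) = 5.282 × 0.2500 ≈ 1.32 mg/L

1.32 mg/L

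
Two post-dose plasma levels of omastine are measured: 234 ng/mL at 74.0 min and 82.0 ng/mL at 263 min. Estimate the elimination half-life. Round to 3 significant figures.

125 minutes

k = ln(C₁/C₂) / (t₂ − t₁) = ln(234/82.0) / (263 − 74.0)
  = 1.049 / 189.0 = 0.005548 min⁻¹
t½ = ln 2 / k = ln 2 / 0.005548 ≈ 125 minutes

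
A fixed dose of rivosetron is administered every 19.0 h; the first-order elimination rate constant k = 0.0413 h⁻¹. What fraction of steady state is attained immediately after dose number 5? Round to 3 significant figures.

f_n = 1 − e^(−nkτ) = 1 − e^(−5 × 0.04130 × 19.0) = 1 − e^(−3.924) = 1 − 0.01977 ≈ 0.980

0.980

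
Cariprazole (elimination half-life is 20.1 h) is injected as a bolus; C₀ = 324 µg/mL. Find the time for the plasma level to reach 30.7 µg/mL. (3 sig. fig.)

68.3 hours

k = ln 2 / 20.1 = 0.03448 h⁻¹
C(t) = C₀ e^(−kt)  ⇒  t = ln(C₀/C) / k
t = ln(324/30.7) / 0.03448 = 2.356 / 0.03448 ≈ 68.3 hours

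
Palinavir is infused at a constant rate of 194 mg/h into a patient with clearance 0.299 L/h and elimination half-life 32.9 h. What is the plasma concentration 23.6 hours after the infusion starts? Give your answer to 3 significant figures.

Css = rate / CL = 194 / 0.299 = 648.8 mg/L
k = ln 2 / 32.9 = 0.02107 h⁻¹
C(t) = Css (1 − e^(−kt)) = 648.8 × (1 − e^(−0.4972)) = 648.8 × 0.3918 ≈ 254 mg/L

254 mg/L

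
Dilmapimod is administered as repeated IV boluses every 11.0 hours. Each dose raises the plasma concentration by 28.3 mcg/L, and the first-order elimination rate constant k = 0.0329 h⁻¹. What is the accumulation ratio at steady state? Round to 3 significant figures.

3.29

Fraction remaining after one interval: e^(−kτ) = e^(−0.03290 × 11.0) = 0.6964
R = 1 / (1 − 0.6964) = 1 / 0.3036 ≈ 3.29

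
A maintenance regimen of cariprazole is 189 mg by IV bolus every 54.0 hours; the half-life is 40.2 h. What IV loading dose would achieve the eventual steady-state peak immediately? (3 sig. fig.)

k = ln 2 / 40.2 = 0.01724 h⁻¹
Accumulation ratio R = 1 / (1 − e^(−kτ)) = 1 / (1 − e^(−0.01724×54.0)) = 1 / (1 − 0.3941) = 1.650
Loading dose = maintenance dose × R = 189 × 1.650 ≈ 312 mg

312 mg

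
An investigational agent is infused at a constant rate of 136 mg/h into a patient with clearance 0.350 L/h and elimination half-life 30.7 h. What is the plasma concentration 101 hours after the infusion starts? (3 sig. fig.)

349 µg/mL

Css = rate / CL = 136 / 0.350 = 388.6 µg/mL
k = ln 2 / 30.7 = 0.02258 h⁻¹
C(t) = Css (1 − e^(−kt)) = 388.6 × (1 − e^(−2.280)) = 388.6 × 0.8978 ≈ 349 µg/mL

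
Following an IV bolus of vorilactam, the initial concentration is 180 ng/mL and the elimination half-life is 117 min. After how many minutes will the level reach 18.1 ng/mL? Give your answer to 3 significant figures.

388 minutes

k = ln 2 / 117 = 0.005924 min⁻¹
C(t) = C₀ e^(−kt)  ⇒  t = ln(C₀/C) / k
t = ln(180/18.1) / 0.005924 = 2.297 / 0.005924 ≈ 388 minutes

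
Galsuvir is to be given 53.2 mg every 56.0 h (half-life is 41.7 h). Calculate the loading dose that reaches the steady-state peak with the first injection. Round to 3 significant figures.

k = ln 2 / 41.7 = 0.01662 h⁻¹
Accumulation ratio R = 1 / (1 − e^(−kτ)) = 1 / (1 − e^(−0.01662×56.0)) = 1 / (1 − 0.3942) = 1.651
Loading dose = maintenance dose × R = 53.2 × 1.651 ≈ 87.8 mg

87.8 mg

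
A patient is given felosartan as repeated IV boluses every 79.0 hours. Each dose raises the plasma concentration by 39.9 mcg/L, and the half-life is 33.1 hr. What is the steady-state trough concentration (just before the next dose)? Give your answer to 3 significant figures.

k = ln 2 / 33.1 = 0.02094 hr⁻¹
Fraction remaining after one interval: e^(−kτ) = e^(−0.02094 × 79.0) = 0.1912
R = 1 / (1 − 0.1912) = 1.236
Css,max = 39.9 × 1.236 = 49.33 mcg/L
Css,min = Css,max × e^(−kτ) = 49.33 × 0.1912 ≈ 9.43 mcg/L

9.43 mcg/L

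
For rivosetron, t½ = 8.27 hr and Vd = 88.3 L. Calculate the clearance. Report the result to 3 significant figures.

7.40 L/hr

k = ln 2 / t½ = ln 2 / 8.27 = 0.08381 hr⁻¹
CL = k · V = 0.08381 × 88.3 ≈ 7.40 L/hr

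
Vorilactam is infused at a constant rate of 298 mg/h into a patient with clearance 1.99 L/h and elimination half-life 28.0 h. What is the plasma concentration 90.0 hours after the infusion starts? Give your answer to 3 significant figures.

Css = rate / CL = 298 / 1.99 = 149.7 µg/mL
k = ln 2 / 28.0 = 0.02476 h⁻¹
C(t) = Css (1 − e^(−kt)) = 149.7 × (1 − e^(−2.228)) = 149.7 × 0.8923 ≈ 134 µg/mL

134 µg/mL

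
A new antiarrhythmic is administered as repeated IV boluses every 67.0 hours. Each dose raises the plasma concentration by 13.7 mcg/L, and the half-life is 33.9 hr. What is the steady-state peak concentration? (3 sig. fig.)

18.4 mcg/L

k = ln 2 / 33.9 = 0.02045 hr⁻¹
Fraction remaining after one interval: e^(−kτ) = e^(−0.02045 × 67.0) = 0.2541
R = 1 / (1 − 0.2541) = 1.341
Css,max = 13.7 × 1.341 ≈ 18.4 mcg/L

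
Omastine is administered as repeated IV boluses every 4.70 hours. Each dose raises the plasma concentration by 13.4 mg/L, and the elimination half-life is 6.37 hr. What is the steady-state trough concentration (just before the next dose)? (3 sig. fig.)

20.1 mg/L

k = ln 2 / 6.37 = 0.1088 hr⁻¹
Fraction remaining after one interval: e^(−kτ) = e^(−0.1088 × 4.70) = 0.5996
R = 1 / (1 − 0.5996) = 2.498
Css,max = 13.4 × 2.498 = 33.47 mg/L
Css,min = Css,max × e^(−kτ) = 33.47 × 0.5996 ≈ 20.1 mg/L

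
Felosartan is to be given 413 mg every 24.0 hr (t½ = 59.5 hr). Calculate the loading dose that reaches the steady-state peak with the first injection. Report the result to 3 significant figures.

k = ln 2 / 59.5 = 0.01165 hr⁻¹
Accumulation ratio R = 1 / (1 − e^(−kτ)) = 1 / (1 − e^(−0.01165×24.0)) = 1 / (1 − 0.7561) = 4.100
Loading dose = maintenance dose × R = 413 × 4.100 ≈ 1690 mg

1690 mg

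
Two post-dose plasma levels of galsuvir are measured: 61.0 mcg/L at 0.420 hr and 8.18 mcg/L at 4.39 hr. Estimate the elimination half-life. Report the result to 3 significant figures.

1.37 hours

k = ln(C₁/C₂) / (t₂ − t₁) = ln(61.0/8.18) / (4.39 − 0.420)
  = 2.009 / 3.970 = 0.5061 hr⁻¹
t½ = ln 2 / k = ln 2 / 0.5061 ≈ 1.37 hours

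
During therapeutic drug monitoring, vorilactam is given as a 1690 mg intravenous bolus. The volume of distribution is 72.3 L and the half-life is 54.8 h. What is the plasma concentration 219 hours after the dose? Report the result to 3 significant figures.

C₀ = dose / V = 1690 / 72.3 = 23.37 µg/mL
k = ln 2 / 54.8 = 0.01265 h⁻¹
C(t) = C₀ e^(−kt) = 23.37 × e^(−0.01265 × 219) = 23.37 × e^(−2.770) = 23.37 × 0.06266 ≈ 1.46 µg/mL

1.46 µg/mL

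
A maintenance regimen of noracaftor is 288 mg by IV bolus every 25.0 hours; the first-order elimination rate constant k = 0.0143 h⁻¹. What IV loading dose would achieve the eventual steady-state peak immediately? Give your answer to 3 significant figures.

958 mg

Accumulation ratio R = 1 / (1 − e^(−kτ)) = 1 / (1 − e^(−0.01430×25.0)) = 1 / (1 − 0.6994) = 3.327
Loading dose = maintenance dose × R = 288 × 3.327 ≈ 958 mg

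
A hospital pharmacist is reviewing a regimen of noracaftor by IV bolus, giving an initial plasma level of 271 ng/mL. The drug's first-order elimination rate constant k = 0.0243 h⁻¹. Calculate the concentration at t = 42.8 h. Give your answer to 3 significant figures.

95.8 ng/mL

C(t) = C₀ e^(−kt) = 271 × e^(−0.02430 × 42.8) = 271 × e^(−1.040) = 271 × 0.3534 ≈ 95.8 ng/mL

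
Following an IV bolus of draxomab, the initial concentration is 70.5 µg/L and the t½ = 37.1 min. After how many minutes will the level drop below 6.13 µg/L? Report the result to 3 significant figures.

131 minutes

k = ln 2 / 37.1 = 0.01868 min⁻¹
C(t) = C₀ e^(−kt)  ⇒  t = ln(C₀/C) / k
t = ln(70.5/6.13) / 0.01868 = 2.442 / 0.01868 ≈ 131 minutes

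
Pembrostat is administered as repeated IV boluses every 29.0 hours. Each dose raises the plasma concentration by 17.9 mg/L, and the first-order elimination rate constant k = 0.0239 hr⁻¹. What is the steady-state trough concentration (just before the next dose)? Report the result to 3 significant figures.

Fraction remaining after one interval: e^(−kτ) = e^(−0.02390 × 29.0) = 0.5000
R = 1 / (1 − 0.5000) = 2.000
Css,max = 17.9 × 2.000 = 35.80 mg/L
Css,min = Css,max × e^(−kτ) = 35.80 × 0.5000 ≈ 17.9 mg/L

17.9 mg/L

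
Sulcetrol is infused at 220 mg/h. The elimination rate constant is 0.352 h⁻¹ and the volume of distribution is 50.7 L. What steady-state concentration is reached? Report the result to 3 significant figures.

12.3 mg/L

CL = k · V = 0.352 × 50.7 = 17.85 L/h
Css = rate / CL = 220 / 17.85 ≈ 12.3 mg/L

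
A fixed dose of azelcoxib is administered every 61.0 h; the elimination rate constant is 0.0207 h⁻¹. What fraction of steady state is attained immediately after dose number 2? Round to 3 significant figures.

f_n = 1 − e^(−nkτ) = 1 − e^(−2 × 0.02070 × 61.0) = 1 − e^(−2.525) = 1 − 0.08003 ≈ 0.920

0.920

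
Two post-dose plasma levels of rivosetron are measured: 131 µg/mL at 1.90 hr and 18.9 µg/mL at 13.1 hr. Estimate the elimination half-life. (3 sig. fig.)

k = ln(C₁/C₂) / (t₂ − t₁) = ln(131/18.9) / (13.1 − 1.90)
  = 1.936 / 11.20 = 0.1729 hr⁻¹
t½ = ln 2 / k = ln 2 / 0.1729 ≈ 4.01 hours

4.01 hours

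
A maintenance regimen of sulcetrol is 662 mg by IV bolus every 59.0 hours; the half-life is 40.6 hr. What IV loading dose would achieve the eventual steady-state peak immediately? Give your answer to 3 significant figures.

1040 mg

k = ln 2 / 40.6 = 0.01707 hr⁻¹
Accumulation ratio R = 1 / (1 − e^(−kτ)) = 1 / (1 − e^(−0.01707×59.0)) = 1 / (1 − 0.3652) = 1.575
Loading dose = maintenance dose × R = 662 × 1.575 ≈ 1040 mg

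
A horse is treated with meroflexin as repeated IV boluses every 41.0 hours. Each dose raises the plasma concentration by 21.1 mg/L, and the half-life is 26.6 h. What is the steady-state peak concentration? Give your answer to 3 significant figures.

k = ln 2 / 26.6 = 0.02606 h⁻¹
Fraction remaining after one interval: e^(−kτ) = e^(−0.02606 × 41.0) = 0.3436
R = 1 / (1 − 0.3436) = 1.523
Css,max = 21.1 × 1.523 ≈ 32.1 mg/L

32.1 mg/L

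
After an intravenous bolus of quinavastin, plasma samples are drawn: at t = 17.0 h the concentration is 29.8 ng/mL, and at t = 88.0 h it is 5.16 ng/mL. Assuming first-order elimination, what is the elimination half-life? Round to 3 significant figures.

k = ln(C₁/C₂) / (t₂ − t₁) = ln(29.8/5.16) / (88.0 − 17.0)
  = 1.754 / 71.00 = 0.02470 h⁻¹
t½ = ln 2 / k = ln 2 / 0.02470 ≈ 28.1 hours

28.1 hours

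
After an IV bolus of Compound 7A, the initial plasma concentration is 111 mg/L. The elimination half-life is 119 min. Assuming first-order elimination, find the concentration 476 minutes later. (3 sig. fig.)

k = ln 2 / 119 = 0.005825 min⁻¹
C(t) = C₀ e^(−kt) = 111 × e^(−0.005825 × 476) = 111 × e^(−2.773) = 111 × 0.06250 ≈ 6.94 mg/L

6.94 mg/L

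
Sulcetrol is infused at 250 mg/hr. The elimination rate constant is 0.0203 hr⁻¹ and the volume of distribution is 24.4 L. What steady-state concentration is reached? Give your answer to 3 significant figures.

505 µg/mL

CL = k · V = 0.0203 × 24.4 = 0.4953 L/hr
Css = rate / CL = 250 / 0.4953 ≈ 505 µg/mL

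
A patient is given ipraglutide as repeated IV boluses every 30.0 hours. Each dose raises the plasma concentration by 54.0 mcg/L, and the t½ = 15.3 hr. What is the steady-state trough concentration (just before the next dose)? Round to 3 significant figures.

18.7 mcg/L

k = ln 2 / 15.3 = 0.04530 hr⁻¹
Fraction remaining after one interval: e^(−kτ) = e^(−0.04530 × 30.0) = 0.2569
R = 1 / (1 − 0.2569) = 1.346
Css,max = 54.0 × 1.346 = 72.67 mcg/L
Css,min = Css,max × e^(−kτ) = 72.67 × 0.2569 ≈ 18.7 mcg/L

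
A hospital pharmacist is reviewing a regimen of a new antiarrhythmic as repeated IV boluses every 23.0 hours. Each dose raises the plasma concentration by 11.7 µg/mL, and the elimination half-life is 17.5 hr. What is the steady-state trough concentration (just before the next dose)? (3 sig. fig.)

k = ln 2 / 17.5 = 0.03961 hr⁻¹
Fraction remaining after one interval: e^(−kτ) = e^(−0.03961 × 23.0) = 0.4021
R = 1 / (1 − 0.4021) = 1.673
Css,max = 11.7 × 1.673 = 19.57 µg/mL
Css,min = Css,max × e^(−kτ) = 19.57 × 0.4021 ≈ 7.87 µg/mL

7.87 µg/mL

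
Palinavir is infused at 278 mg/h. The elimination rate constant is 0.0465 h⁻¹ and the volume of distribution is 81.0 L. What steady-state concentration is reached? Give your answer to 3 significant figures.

CL = k · V = 0.0465 × 81.0 = 3.767 L/h
Css = rate / CL = 278 / 3.767 ≈ 73.8 µg/mL

73.8 µg/mL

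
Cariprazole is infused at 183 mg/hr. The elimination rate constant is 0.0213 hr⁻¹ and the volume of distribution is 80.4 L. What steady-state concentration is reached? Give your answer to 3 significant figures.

107 µg/mL

CL = k · V = 0.0213 × 80.4 = 1.713 L/hr
Css = rate / CL = 183 / 1.713 ≈ 107 µg/mL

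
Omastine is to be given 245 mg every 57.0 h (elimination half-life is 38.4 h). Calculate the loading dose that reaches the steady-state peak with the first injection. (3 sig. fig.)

381 mg

k = ln 2 / 38.4 = 0.01805 h⁻¹
Accumulation ratio R = 1 / (1 − e^(−kτ)) = 1 / (1 − e^(−0.01805×57.0)) = 1 / (1 − 0.3574) = 1.556
Loading dose = maintenance dose × R = 245 × 1.556 ≈ 381 mg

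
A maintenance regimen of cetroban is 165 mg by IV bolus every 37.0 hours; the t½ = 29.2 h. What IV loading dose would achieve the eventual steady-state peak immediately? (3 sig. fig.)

282 mg

k = ln 2 / 29.2 = 0.02374 h⁻¹
Accumulation ratio R = 1 / (1 − e^(−kτ)) = 1 / (1 − e^(−0.02374×37.0)) = 1 / (1 − 0.4155) = 1.711
Loading dose = maintenance dose × R = 165 × 1.711 ≈ 282 mg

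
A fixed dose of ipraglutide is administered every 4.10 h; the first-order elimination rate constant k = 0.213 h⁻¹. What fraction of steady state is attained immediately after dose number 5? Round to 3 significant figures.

f_n = 1 − e^(−nkτ) = 1 − e^(−5 × 0.2130 × 4.10) = 1 − e^(−4.366) = 1 − 0.01270 ≈ 0.987

0.987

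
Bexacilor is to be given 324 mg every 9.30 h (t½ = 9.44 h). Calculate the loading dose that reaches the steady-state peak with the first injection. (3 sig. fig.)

655 mg

k = ln 2 / 9.44 = 0.07343 h⁻¹
Accumulation ratio R = 1 / (1 − e^(−kτ)) = 1 / (1 − e^(−0.07343×9.30)) = 1 / (1 − 0.5052) = 2.021
Loading dose = maintenance dose × R = 324 × 2.021 ≈ 655 mg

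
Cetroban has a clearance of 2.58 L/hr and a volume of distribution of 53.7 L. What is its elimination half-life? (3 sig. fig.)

k = CL / V = 2.58 / 53.7 = 0.04804 hr⁻¹
t½ = ln 2 / k = ln 2 / 0.04804 ≈ 14.4 hours

14.4 hours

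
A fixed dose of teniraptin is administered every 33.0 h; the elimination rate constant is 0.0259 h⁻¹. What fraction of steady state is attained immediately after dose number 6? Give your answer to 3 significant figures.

0.994

f_n = 1 − e^(−nkτ) = 1 − e^(−6 × 0.02590 × 33.0) = 1 − e^(−5.128) = 1 − 0.005927 ≈ 0.994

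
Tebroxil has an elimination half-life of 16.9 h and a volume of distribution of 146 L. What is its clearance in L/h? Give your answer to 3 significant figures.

k = ln 2 / t½ = ln 2 / 16.9 = 0.04101 h⁻¹
CL = k · V = 0.04101 × 146 ≈ 5.99 L/h

5.99 L/h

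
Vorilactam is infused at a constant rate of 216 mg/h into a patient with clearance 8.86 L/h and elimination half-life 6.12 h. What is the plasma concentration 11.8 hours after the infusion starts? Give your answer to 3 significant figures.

Css = rate / CL = 216 / 8.86 = 24.38 µg/mL
k = ln 2 / 6.12 = 0.1133 h⁻¹
C(t) = Css (1 − e^(−kt)) = 24.38 × (1 − e^(−1.336)) = 24.38 × 0.7372 ≈ 18.0 µg/mL

18.0 µg/mL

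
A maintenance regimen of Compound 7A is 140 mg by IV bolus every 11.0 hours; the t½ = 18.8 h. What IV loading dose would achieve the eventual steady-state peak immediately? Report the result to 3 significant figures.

k = ln 2 / 18.8 = 0.03687 h⁻¹
Accumulation ratio R = 1 / (1 − e^(−kτ)) = 1 / (1 − e^(−0.03687×11.0)) = 1 / (1 − 0.6666) = 2.999
Loading dose = maintenance dose × R = 140 × 2.999 ≈ 420 mg

420 mg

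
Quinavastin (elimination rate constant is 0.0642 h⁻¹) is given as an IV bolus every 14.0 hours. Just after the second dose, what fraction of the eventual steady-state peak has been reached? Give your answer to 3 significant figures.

f_n = 1 − e^(−nkτ) = 1 − e^(−2 × 0.06420 × 14.0) = 1 − e^(−1.798) = 1 − 0.1657 ≈ 0.834

0.834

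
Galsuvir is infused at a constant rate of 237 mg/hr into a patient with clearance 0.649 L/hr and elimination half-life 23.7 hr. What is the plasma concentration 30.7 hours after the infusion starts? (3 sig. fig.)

Css = rate / CL = 237 / 0.649 = 365.2 mg/L
k = ln 2 / 23.7 = 0.02925 hr⁻¹
C(t) = Css (1 − e^(−kt)) = 365.2 × (1 − e^(−0.8979)) = 365.2 × 0.5926 ≈ 216 mg/L

216 mg/L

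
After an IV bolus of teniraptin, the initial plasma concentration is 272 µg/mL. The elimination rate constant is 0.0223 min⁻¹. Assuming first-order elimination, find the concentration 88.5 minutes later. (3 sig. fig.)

C(t) = C₀ e^(−kt) = 272 × e^(−0.02230 × 88.5) = 272 × e^(−1.974) = 272 × 0.1390 ≈ 37.8 µg/mL

37.8 µg/mL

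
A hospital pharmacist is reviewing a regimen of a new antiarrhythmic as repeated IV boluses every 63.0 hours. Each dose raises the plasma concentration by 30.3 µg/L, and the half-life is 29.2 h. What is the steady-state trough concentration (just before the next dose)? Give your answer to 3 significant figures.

k = ln 2 / 29.2 = 0.02374 h⁻¹
Fraction remaining after one interval: e^(−kτ) = e^(−0.02374 × 63.0) = 0.2241
R = 1 / (1 − 0.2241) = 1.289
Css,max = 30.3 × 1.289 = 39.05 µg/L
Css,min = Css,max × e^(−kτ) = 39.05 × 0.2241 ≈ 8.75 µg/L

8.75 µg/L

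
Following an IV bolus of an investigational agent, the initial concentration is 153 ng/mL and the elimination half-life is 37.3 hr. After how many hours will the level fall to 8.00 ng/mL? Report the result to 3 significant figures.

k = ln 2 / 37.3 = 0.01858 hr⁻¹
C(t) = C₀ e^(−kt)  ⇒  t = ln(C₀/C) / k
t = ln(153/8.00) / 0.01858 = 2.951 / 0.01858 ≈ 159 hours

159 hours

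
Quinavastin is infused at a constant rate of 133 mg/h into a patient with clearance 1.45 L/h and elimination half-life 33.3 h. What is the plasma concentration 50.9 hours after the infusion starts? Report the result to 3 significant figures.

59.9 mg/L

Css = rate / CL = 133 / 1.45 = 91.72 mg/L
k = ln 2 / 33.3 = 0.02082 h⁻¹
C(t) = Css (1 − e^(−kt)) = 91.72 × (1 − e^(−1.059)) = 91.72 × 0.6534 ≈ 59.9 mg/L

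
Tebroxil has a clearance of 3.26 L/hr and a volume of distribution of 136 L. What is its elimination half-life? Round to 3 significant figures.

28.9 hours

k = CL / V = 3.26 / 136 = 0.02397 hr⁻¹
t½ = ln 2 / k = ln 2 / 0.02397 ≈ 28.9 hours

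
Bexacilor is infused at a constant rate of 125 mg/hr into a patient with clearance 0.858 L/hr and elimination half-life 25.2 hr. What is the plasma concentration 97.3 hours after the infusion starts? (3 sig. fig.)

136 mg/L

Css = rate / CL = 125 / 0.858 = 145.7 mg/L
k = ln 2 / 25.2 = 0.02751 hr⁻¹
C(t) = Css (1 − e^(−kt)) = 145.7 × (1 − e^(−2.676)) = 145.7 × 0.9312 ≈ 136 mg/L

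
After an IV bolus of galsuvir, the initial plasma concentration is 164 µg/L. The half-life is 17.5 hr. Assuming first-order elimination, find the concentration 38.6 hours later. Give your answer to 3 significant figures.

35.6 µg/L

k = ln 2 / 17.5 = 0.03961 hr⁻¹
C(t) = C₀ e^(−kt) = 164 × e^(−0.03961 × 38.6) = 164 × e^(−1.529) = 164 × 0.2168 ≈ 35.6 µg/L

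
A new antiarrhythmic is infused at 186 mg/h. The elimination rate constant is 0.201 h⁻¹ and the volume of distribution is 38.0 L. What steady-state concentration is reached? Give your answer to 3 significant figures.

24.4 µg/mL

CL = k · V = 0.201 × 38.0 = 7.638 L/h
Css = rate / CL = 186 / 7.638 ≈ 24.4 µg/mL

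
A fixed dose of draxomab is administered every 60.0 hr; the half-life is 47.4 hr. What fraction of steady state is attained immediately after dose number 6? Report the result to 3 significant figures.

0.995

k = ln 2 / 47.4 = 0.01462 hr⁻¹
f_n = 1 − e^(−nkτ) = 1 − e^(−6 × 0.01462 × 60.0) = 1 − e^(−5.264) = 1 − 0.005172 ≈ 0.995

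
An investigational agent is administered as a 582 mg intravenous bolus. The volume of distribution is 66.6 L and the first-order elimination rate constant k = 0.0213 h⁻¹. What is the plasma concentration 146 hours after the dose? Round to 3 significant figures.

0.390 mg/L

C₀ = dose / V = 582 / 66.6 = 8.739 mg/L
C(t) = C₀ e^(−kt) = 8.739 × e^(−0.02130 × 146) = 8.739 × e^(−3.110) = 8.739 × 0.04461 ≈ 0.390 mg/L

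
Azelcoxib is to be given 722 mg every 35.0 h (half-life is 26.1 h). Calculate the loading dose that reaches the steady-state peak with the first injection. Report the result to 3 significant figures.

k = ln 2 / 26.1 = 0.02656 h⁻¹
Accumulation ratio R = 1 / (1 − e^(−kτ)) = 1 / (1 − e^(−0.02656×35.0)) = 1 / (1 − 0.3947) = 1.652
Loading dose = maintenance dose × R = 722 × 1.652 ≈ 1190 mg

1190 mg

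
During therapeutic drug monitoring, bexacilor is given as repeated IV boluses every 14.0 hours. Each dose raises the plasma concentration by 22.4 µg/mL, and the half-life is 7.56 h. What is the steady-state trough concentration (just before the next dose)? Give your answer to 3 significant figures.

k = ln 2 / 7.56 = 0.09169 h⁻¹
Fraction remaining after one interval: e^(−kτ) = e^(−0.09169 × 14.0) = 0.2770
R = 1 / (1 − 0.2770) = 1.383
Css,max = 22.4 × 1.383 = 30.98 µg/mL
Css,min = Css,max × e^(−kτ) = 30.98 × 0.2770 ≈ 8.58 µg/mL

8.58 µg/mL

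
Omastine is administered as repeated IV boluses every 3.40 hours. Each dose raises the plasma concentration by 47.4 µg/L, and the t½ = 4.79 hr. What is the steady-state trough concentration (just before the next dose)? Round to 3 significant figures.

74.6 µg/L

k = ln 2 / 4.79 = 0.1447 hr⁻¹
Fraction remaining after one interval: e^(−kτ) = e^(−0.1447 × 3.40) = 0.6114
R = 1 / (1 − 0.6114) = 2.573
Css,max = 47.4 × 2.573 = 122.0 µg/L
Css,min = Css,max × e^(−kτ) = 122.0 × 0.6114 ≈ 74.6 µg/L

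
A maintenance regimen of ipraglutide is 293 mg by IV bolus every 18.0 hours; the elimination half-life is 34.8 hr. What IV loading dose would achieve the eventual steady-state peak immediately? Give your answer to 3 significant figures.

972 mg

k = ln 2 / 34.8 = 0.01992 hr⁻¹
Accumulation ratio R = 1 / (1 − e^(−kτ)) = 1 / (1 − e^(−0.01992×18.0)) = 1 / (1 − 0.6987) = 3.319
Loading dose = maintenance dose × R = 293 × 3.319 ≈ 972 mg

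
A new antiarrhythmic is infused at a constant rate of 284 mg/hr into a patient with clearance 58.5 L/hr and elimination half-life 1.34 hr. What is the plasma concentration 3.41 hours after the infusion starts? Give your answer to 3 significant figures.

4.02 mg/L

Css = rate / CL = 284 / 58.5 = 4.855 mg/L
k = ln 2 / 1.34 = 0.5173 hr⁻¹
C(t) = Css (1 − e^(−kt)) = 4.855 × (1 − e^(−1.764)) = 4.855 × 0.8286 ≈ 4.02 mg/L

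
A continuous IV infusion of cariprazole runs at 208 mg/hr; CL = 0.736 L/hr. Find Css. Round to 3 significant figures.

283 µg/mL

Css = infusion rate / CL = 208 / 0.736 ≈ 283 µg/mL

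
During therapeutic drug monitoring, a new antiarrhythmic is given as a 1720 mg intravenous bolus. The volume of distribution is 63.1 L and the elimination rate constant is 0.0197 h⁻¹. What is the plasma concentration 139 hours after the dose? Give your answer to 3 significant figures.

1.76 mg/L

C₀ = dose / V = 1720 / 63.1 = 27.26 mg/L
C(t) = C₀ e^(−kt) = 27.26 × e^(−0.01970 × 139) = 27.26 × e^(−2.738) = 27.26 × 0.06468 ≈ 1.76 mg/L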